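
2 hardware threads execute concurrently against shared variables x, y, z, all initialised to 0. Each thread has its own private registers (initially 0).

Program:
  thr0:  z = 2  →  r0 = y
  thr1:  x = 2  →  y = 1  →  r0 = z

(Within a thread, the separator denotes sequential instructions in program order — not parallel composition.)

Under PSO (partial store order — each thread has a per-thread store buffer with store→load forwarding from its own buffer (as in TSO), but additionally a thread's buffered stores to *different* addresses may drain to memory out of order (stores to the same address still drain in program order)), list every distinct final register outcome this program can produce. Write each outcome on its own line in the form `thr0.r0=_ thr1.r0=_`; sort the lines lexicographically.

outcome vector order: (thr0.r0,thr1.r0)
|PSO outcomes| = 4

thr0.r0=0 thr1.r0=0
thr0.r0=0 thr1.r0=2
thr0.r0=1 thr1.r0=0
thr0.r0=1 thr1.r0=2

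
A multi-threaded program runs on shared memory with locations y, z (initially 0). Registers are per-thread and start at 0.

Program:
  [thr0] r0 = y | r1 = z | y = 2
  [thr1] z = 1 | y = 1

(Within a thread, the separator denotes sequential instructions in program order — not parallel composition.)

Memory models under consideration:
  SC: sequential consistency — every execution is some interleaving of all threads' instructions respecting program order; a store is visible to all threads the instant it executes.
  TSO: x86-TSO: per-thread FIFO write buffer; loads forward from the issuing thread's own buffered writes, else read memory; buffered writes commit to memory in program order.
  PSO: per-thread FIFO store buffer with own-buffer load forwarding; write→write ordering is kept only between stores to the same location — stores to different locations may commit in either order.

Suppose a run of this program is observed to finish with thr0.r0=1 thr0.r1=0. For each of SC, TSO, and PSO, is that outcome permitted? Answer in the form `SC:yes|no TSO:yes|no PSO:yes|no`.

outcome vector order: (thr0.r0,thr0.r1)
under SC → 00; 01; 11
under TSO → 00; 01; 11
under PSO → 00; 01; 10; 11
target 10 ∈ {PSO}

SC:no TSO:no PSO:yes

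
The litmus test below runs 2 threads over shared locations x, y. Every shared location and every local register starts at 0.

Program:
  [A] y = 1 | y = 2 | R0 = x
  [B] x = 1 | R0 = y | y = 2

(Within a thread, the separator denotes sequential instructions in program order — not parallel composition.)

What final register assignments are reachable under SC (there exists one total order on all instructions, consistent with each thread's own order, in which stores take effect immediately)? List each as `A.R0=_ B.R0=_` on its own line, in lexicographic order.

A.R0=0 B.R0=2
A.R0=1 B.R0=0
A.R0=1 B.R0=1
A.R0=1 B.R0=2

outcome vector order: (A.R0,B.R0)
|SC outcomes| = 4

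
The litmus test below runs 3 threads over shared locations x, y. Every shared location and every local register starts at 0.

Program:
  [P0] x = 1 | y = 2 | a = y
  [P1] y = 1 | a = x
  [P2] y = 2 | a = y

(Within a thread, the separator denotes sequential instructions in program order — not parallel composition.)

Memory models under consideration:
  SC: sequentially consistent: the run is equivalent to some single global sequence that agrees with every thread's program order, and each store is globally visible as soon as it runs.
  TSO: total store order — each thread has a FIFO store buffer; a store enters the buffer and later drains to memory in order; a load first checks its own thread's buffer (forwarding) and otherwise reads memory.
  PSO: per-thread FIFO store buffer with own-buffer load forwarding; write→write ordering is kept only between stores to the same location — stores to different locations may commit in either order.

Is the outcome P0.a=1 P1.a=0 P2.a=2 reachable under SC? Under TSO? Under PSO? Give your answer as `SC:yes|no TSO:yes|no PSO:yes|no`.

SC:no TSO:yes PSO:yes

outcome vector order: (P0.a,P1.a,P2.a)
SC (6): <1 1 1>; <1 1 2>; <2 0 1>; <2 0 2>; <2 1 1>; <2 1 2>
TSO (8): <1 0 1>; <1 0 2>; <1 1 1>; <1 1 2>; <2 0 1>; <2 0 2>; <2 1 1>; <2 1 2>
PSO (8): <1 0 1>; <1 0 2>; <1 1 1>; <1 1 2>; <2 0 1>; <2 0 2>; <2 1 1>; <2 1 2>
target <1 0 2> ∈ {TSO,PSO}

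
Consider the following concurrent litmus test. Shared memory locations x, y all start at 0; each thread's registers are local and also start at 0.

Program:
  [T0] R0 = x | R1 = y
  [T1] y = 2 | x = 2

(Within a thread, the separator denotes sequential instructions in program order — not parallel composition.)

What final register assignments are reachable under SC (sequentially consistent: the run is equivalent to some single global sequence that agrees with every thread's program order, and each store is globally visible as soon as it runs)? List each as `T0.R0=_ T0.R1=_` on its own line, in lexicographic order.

outcome vector order: (T0.R0,T0.R1)
|SC outcomes| = 3

T0.R0=0 T0.R1=0
T0.R0=0 T0.R1=2
T0.R0=2 T0.R1=2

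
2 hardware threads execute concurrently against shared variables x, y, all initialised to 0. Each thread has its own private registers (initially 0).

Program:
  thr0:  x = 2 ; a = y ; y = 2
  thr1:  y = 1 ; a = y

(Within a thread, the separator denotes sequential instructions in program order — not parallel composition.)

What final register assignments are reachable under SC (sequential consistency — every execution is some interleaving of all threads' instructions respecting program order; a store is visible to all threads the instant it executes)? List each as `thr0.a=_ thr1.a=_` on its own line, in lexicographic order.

outcome vector order: (thr0.a,thr1.a)
|SC outcomes| = 4

thr0.a=0 thr1.a=1
thr0.a=0 thr1.a=2
thr0.a=1 thr1.a=1
thr0.a=1 thr1.a=2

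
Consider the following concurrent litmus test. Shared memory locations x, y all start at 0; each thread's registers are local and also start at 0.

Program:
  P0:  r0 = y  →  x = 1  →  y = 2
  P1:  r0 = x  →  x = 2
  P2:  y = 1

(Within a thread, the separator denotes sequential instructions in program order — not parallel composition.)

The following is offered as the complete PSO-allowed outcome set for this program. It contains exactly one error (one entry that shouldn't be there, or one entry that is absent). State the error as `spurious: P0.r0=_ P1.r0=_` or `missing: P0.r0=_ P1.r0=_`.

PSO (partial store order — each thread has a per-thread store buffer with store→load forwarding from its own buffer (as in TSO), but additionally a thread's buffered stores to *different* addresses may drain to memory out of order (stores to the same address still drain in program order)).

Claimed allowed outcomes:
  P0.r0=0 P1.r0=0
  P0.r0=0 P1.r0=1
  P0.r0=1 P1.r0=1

outcome vector order: (P0.r0,P1.r0)
PSO: 4 outcomes — {00 01 10 11}
PSO∖claimed = {10}

missing: P0.r0=1 P1.r0=0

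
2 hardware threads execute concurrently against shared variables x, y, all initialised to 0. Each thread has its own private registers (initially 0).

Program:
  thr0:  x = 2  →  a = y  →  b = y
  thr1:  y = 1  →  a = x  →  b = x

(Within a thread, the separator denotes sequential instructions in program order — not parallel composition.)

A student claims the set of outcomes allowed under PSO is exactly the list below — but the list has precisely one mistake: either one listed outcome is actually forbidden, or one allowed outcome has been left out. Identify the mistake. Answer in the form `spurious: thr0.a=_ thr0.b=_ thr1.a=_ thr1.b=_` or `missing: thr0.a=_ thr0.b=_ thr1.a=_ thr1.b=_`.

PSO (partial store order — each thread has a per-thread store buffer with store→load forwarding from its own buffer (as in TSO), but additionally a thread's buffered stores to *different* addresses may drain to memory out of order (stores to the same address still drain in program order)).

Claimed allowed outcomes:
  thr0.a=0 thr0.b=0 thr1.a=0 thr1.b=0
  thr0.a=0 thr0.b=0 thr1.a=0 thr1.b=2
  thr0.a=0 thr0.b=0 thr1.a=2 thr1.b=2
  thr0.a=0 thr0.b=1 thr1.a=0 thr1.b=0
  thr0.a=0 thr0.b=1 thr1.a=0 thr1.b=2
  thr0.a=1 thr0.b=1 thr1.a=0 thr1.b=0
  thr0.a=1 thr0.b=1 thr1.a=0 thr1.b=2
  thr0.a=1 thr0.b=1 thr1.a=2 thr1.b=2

outcome vector order: (thr0.a,thr0.b,thr1.a,thr1.b)
PSO (9): (0,0,0,0), (0,0,0,2), (0,0,2,2), (0,1,0,0), (0,1,0,2), (0,1,2,2), (1,1,0,0), (1,1,0,2), (1,1,2,2)
PSO∖claimed = {(0,1,2,2)}

missing: thr0.a=0 thr0.b=1 thr1.a=2 thr1.b=2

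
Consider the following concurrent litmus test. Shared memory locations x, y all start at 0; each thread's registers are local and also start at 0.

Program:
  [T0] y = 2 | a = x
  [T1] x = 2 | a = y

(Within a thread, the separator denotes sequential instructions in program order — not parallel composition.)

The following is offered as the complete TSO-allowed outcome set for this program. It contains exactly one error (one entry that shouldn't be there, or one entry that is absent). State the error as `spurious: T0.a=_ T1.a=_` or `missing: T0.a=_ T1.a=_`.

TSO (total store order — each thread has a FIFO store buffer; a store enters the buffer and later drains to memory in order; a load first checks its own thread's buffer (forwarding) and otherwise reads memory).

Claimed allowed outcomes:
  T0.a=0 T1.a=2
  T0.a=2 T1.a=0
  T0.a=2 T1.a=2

outcome vector order: (T0.a,T1.a)
TSO (4): <0 0> <0 2> <2 0> <2 2>
TSO∖claimed = {<0 0>}

missing: T0.a=0 T1.a=0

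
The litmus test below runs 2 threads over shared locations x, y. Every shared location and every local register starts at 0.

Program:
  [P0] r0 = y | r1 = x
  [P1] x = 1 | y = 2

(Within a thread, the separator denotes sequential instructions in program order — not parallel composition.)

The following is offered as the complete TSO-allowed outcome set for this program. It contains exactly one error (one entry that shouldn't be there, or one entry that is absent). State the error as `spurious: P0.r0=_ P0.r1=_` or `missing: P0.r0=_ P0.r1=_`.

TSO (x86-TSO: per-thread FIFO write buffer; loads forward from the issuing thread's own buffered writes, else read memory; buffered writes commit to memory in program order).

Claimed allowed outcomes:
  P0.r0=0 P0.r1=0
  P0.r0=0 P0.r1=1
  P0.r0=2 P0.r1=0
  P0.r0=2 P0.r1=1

outcome vector order: (P0.r0,P0.r1)
under TSO → (0,0); (0,1); (2,1)
claimed∖TSO = {(2,0)}

spurious: P0.r0=2 P0.r1=0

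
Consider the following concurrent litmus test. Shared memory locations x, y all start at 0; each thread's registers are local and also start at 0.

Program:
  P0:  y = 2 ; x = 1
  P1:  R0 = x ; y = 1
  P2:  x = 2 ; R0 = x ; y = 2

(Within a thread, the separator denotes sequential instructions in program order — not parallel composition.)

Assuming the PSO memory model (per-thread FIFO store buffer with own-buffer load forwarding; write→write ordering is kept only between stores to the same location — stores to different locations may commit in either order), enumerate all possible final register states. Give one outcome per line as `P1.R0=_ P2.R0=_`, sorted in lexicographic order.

outcome vector order: (P1.R0,P2.R0)
|PSO outcomes| = 6

P1.R0=0 P2.R0=1
P1.R0=0 P2.R0=2
P1.R0=1 P2.R0=1
P1.R0=1 P2.R0=2
P1.R0=2 P2.R0=1
P1.R0=2 P2.R0=2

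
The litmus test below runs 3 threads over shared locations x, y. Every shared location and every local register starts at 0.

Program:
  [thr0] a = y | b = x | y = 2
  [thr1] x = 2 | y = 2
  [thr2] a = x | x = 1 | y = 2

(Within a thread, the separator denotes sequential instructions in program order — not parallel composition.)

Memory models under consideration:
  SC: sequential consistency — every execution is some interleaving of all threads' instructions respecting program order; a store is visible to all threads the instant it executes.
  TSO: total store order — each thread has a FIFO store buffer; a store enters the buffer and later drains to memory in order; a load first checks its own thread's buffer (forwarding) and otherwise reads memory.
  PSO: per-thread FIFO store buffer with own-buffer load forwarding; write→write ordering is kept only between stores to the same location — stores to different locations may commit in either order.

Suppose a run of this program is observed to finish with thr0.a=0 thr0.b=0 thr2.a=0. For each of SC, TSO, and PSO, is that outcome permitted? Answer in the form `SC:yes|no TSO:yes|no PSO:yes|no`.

SC:yes TSO:yes PSO:yes

outcome vector order: (thr0.a,thr0.b,thr2.a)
SC: 10 outcomes — {000; 002; 010; 012; 020; 022; 210; 212; 220; 222}
TSO: 10 outcomes — {000; 002; 010; 012; 020; 022; 210; 212; 220; 222}
PSO: 12 outcomes — {000; 002; 010; 012; 020; 022; 200; 202; 210; 212; 220; 222}
target 000 ∈ {SC,TSO,PSO}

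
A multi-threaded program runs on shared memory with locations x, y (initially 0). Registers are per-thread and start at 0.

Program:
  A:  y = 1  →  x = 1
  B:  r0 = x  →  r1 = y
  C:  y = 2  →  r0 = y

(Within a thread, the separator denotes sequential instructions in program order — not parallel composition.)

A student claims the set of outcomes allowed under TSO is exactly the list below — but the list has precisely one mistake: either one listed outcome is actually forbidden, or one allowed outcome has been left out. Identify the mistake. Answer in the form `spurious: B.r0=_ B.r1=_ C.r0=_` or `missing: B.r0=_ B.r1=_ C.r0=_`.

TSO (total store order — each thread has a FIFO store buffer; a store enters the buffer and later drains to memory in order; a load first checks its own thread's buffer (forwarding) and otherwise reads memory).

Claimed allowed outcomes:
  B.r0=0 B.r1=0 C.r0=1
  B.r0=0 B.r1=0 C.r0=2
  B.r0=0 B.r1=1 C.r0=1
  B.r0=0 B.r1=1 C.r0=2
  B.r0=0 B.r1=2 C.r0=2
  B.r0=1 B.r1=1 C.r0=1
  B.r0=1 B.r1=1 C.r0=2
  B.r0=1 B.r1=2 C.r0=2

missing: B.r0=0 B.r1=2 C.r0=1

outcome vector order: (B.r0,B.r1,C.r0)
TSO: 9 outcomes — {<0 0 1>; <0 0 2>; <0 1 1>; <0 1 2>; <0 2 1>; <0 2 2>; <1 1 1>; <1 1 2>; <1 2 2>}
TSO∖claimed = {<0 2 1>}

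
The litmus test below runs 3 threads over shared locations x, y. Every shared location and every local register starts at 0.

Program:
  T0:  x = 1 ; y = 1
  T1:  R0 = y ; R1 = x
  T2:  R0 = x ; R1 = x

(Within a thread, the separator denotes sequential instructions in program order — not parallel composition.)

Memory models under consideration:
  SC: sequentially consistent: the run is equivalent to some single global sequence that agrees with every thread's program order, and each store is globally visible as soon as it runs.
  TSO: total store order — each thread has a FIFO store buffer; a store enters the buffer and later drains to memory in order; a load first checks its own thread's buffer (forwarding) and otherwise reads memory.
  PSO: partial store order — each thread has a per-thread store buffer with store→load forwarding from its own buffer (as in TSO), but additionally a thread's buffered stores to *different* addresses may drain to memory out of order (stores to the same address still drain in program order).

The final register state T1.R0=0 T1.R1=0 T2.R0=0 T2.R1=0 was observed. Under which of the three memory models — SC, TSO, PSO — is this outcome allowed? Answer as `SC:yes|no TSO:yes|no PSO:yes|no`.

outcome vector order: (T1.R0,T1.R1,T2.R0,T2.R1)
under SC → 0000; 0001; 0011; 0100; 0101; 0111; 1100; 1101; 1111
under TSO → 0000; 0001; 0011; 0100; 0101; 0111; 1100; 1101; 1111
under PSO → 0000; 0001; 0011; 0100; 0101; 0111; 1000; 1001; 1011; 1100; 1101; 1111
target 0000 ∈ {SC,TSO,PSO}

SC:yes TSO:yes PSO:yes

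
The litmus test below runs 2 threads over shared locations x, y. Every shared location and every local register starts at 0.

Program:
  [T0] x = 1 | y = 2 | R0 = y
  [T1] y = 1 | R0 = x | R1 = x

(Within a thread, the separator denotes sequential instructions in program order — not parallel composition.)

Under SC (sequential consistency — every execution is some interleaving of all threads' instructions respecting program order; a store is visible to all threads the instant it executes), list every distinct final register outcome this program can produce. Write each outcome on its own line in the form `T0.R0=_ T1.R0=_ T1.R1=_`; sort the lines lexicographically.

T0.R0=1 T1.R0=1 T1.R1=1
T0.R0=2 T1.R0=0 T1.R1=0
T0.R0=2 T1.R0=0 T1.R1=1
T0.R0=2 T1.R0=1 T1.R1=1

outcome vector order: (T0.R0,T1.R0,T1.R1)
|SC outcomes| = 4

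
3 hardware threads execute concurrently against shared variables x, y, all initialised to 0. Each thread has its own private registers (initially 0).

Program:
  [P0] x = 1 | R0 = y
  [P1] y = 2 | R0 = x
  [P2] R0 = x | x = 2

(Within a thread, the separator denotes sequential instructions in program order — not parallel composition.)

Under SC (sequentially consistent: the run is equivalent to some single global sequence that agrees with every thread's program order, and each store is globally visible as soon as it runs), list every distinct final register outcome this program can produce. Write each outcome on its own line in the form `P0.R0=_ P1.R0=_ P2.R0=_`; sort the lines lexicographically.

outcome vector order: (P0.R0,P1.R0,P2.R0)
|SC outcomes| = 10

P0.R0=0 P1.R0=1 P2.R0=0
P0.R0=0 P1.R0=1 P2.R0=1
P0.R0=0 P1.R0=2 P2.R0=0
P0.R0=0 P1.R0=2 P2.R0=1
P0.R0=2 P1.R0=0 P2.R0=0
P0.R0=2 P1.R0=0 P2.R0=1
P0.R0=2 P1.R0=1 P2.R0=0
P0.R0=2 P1.R0=1 P2.R0=1
P0.R0=2 P1.R0=2 P2.R0=0
P0.R0=2 P1.R0=2 P2.R0=1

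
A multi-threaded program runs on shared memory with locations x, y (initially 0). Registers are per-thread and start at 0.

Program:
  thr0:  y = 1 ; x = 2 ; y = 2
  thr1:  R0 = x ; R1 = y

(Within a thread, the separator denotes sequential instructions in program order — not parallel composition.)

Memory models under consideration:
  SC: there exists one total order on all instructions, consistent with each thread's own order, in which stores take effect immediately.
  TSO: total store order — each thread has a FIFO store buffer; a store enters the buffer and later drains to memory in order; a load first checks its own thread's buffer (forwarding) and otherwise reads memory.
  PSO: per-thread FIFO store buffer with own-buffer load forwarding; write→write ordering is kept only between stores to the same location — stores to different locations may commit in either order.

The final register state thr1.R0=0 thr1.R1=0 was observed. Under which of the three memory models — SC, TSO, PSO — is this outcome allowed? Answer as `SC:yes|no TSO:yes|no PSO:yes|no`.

SC:yes TSO:yes PSO:yes

outcome vector order: (thr1.R0,thr1.R1)
[SC] allowed = {(0,0) (0,1) (0,2) (2,1) (2,2)}
[TSO] allowed = {(0,0) (0,1) (0,2) (2,1) (2,2)}
[PSO] allowed = {(0,0) (0,1) (0,2) (2,0) (2,1) (2,2)}
target (0,0) ∈ {SC,TSO,PSO}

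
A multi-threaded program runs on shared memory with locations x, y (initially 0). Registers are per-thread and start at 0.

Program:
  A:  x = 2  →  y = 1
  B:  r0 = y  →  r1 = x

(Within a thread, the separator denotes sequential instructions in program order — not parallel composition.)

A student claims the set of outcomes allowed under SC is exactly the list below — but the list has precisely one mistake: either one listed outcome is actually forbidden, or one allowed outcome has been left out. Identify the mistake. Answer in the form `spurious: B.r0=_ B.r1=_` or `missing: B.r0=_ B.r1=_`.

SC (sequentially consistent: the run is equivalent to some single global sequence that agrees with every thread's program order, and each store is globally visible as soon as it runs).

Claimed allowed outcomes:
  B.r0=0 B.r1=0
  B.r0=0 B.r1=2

missing: B.r0=1 B.r1=2

outcome vector order: (B.r0,B.r1)
under SC → (0,0) (0,2) (1,2)
SC∖claimed = {(1,2)}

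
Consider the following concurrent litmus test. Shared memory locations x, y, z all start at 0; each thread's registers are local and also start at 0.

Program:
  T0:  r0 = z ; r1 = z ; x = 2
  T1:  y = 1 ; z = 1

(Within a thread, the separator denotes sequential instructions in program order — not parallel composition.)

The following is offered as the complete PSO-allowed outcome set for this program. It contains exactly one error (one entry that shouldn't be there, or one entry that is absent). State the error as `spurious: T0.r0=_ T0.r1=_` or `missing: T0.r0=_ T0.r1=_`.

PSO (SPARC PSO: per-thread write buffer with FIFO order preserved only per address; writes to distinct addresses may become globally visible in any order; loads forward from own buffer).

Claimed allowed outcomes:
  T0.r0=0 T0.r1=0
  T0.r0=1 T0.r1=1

outcome vector order: (T0.r0,T0.r1)
[PSO] allowed = {(0,0) (0,1) (1,1)}
PSO∖claimed = {(0,1)}

missing: T0.r0=0 T0.r1=1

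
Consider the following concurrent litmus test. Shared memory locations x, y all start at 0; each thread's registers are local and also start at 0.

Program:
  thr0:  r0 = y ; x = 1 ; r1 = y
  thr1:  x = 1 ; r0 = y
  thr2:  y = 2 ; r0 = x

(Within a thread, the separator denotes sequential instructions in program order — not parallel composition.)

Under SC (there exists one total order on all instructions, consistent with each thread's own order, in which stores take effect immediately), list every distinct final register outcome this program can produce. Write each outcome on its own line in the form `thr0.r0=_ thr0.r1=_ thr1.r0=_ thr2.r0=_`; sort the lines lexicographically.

outcome vector order: (thr0.r0,thr0.r1,thr1.r0,thr2.r0)
|SC outcomes| = 8

thr0.r0=0 thr0.r1=0 thr1.r0=0 thr2.r0=1
thr0.r0=0 thr0.r1=0 thr1.r0=2 thr2.r0=1
thr0.r0=0 thr0.r1=2 thr1.r0=0 thr2.r0=1
thr0.r0=0 thr0.r1=2 thr1.r0=2 thr2.r0=0
thr0.r0=0 thr0.r1=2 thr1.r0=2 thr2.r0=1
thr0.r0=2 thr0.r1=2 thr1.r0=0 thr2.r0=1
thr0.r0=2 thr0.r1=2 thr1.r0=2 thr2.r0=0
thr0.r0=2 thr0.r1=2 thr1.r0=2 thr2.r0=1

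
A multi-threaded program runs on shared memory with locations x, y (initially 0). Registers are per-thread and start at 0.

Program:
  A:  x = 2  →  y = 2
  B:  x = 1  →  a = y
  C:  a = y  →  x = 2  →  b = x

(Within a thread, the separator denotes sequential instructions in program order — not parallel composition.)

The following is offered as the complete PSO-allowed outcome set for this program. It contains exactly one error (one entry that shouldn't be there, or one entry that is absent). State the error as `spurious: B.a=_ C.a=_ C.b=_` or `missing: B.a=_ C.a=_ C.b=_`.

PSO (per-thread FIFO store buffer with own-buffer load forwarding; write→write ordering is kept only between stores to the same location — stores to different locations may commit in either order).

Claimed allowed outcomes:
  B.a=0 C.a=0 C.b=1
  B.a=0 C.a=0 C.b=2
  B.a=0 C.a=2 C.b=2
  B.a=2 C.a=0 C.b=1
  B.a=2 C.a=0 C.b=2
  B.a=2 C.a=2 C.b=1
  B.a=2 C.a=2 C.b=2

missing: B.a=0 C.a=2 C.b=1

outcome vector order: (B.a,C.a,C.b)
PSO: 8 outcomes — {(0,0,1); (0,0,2); (0,2,1); (0,2,2); (2,0,1); (2,0,2); (2,2,1); (2,2,2)}
PSO∖claimed = {(0,2,1)}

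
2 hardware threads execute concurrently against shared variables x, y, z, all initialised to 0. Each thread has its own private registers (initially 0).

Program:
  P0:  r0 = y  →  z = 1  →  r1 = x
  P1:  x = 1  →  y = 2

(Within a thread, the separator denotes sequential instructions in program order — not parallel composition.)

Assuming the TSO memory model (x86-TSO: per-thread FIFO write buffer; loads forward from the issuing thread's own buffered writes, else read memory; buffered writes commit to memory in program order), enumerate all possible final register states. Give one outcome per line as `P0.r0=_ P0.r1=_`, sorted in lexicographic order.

P0.r0=0 P0.r1=0
P0.r0=0 P0.r1=1
P0.r0=2 P0.r1=1

outcome vector order: (P0.r0,P0.r1)
|TSO outcomes| = 3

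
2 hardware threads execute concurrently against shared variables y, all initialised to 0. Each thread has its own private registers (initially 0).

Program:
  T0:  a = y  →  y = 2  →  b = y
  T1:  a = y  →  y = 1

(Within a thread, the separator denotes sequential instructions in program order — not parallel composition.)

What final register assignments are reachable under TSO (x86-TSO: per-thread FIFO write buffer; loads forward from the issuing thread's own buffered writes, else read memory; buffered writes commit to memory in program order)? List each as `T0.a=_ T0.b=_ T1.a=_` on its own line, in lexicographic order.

T0.a=0 T0.b=1 T1.a=0
T0.a=0 T0.b=1 T1.a=2
T0.a=0 T0.b=2 T1.a=0
T0.a=0 T0.b=2 T1.a=2
T0.a=1 T0.b=2 T1.a=0

outcome vector order: (T0.a,T0.b,T1.a)
|TSO outcomes| = 5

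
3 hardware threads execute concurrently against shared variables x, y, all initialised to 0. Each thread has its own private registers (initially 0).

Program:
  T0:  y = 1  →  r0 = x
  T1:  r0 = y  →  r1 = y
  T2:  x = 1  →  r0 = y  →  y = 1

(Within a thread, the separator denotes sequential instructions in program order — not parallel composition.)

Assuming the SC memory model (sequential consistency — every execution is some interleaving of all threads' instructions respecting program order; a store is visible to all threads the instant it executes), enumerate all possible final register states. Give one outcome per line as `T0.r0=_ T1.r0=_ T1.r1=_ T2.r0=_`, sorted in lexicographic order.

T0.r0=0 T1.r0=0 T1.r1=0 T2.r0=1
T0.r0=0 T1.r0=0 T1.r1=1 T2.r0=1
T0.r0=0 T1.r0=1 T1.r1=1 T2.r0=1
T0.r0=1 T1.r0=0 T1.r1=0 T2.r0=0
T0.r0=1 T1.r0=0 T1.r1=0 T2.r0=1
T0.r0=1 T1.r0=0 T1.r1=1 T2.r0=0
T0.r0=1 T1.r0=0 T1.r1=1 T2.r0=1
T0.r0=1 T1.r0=1 T1.r1=1 T2.r0=0
T0.r0=1 T1.r0=1 T1.r1=1 T2.r0=1

outcome vector order: (T0.r0,T1.r0,T1.r1,T2.r0)
|SC outcomes| = 9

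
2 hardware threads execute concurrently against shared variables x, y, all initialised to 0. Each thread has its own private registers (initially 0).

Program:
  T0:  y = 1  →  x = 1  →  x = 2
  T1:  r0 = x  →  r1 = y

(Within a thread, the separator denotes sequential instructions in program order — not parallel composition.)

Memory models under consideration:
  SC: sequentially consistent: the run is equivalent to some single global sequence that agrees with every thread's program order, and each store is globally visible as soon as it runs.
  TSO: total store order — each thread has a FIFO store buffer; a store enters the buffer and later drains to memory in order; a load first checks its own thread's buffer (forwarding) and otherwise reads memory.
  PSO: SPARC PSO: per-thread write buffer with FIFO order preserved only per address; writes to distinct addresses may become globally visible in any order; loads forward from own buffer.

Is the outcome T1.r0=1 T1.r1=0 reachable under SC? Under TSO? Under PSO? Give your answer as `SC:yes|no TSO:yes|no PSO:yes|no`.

SC:no TSO:no PSO:yes

outcome vector order: (T1.r0,T1.r1)
SC (4): <0 0> <0 1> <1 1> <2 1>
TSO (4): <0 0> <0 1> <1 1> <2 1>
PSO (6): <0 0> <0 1> <1 0> <1 1> <2 0> <2 1>
target <1 0> ∈ {PSO}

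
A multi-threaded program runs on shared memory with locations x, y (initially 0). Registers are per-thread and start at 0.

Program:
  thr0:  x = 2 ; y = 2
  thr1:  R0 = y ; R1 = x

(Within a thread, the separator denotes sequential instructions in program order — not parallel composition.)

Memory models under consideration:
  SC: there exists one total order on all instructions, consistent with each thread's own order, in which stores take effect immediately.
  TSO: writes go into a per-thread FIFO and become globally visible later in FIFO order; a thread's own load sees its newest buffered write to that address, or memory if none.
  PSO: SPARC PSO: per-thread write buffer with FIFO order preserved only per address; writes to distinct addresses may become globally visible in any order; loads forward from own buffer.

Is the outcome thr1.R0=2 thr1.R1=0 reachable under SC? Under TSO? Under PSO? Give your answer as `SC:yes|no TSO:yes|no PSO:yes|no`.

outcome vector order: (thr1.R0,thr1.R1)
[SC] allowed = {0/0 0/2 2/2}
[TSO] allowed = {0/0 0/2 2/2}
[PSO] allowed = {0/0 0/2 2/0 2/2}
target 2/0 ∈ {PSO}

SC:no TSO:no PSO:yes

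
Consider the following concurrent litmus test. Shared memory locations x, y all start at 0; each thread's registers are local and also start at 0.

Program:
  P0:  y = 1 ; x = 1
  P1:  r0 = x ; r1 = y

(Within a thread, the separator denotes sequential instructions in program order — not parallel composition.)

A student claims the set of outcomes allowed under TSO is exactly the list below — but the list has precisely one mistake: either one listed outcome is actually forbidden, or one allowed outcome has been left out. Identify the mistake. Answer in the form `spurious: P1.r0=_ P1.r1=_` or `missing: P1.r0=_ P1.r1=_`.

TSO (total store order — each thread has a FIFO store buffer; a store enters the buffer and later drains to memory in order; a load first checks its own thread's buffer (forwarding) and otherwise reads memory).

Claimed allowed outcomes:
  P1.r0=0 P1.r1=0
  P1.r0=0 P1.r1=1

missing: P1.r0=1 P1.r1=1

outcome vector order: (P1.r0,P1.r1)
TSO: 3 outcomes — {<0 0>; <0 1>; <1 1>}
TSO∖claimed = {<1 1>}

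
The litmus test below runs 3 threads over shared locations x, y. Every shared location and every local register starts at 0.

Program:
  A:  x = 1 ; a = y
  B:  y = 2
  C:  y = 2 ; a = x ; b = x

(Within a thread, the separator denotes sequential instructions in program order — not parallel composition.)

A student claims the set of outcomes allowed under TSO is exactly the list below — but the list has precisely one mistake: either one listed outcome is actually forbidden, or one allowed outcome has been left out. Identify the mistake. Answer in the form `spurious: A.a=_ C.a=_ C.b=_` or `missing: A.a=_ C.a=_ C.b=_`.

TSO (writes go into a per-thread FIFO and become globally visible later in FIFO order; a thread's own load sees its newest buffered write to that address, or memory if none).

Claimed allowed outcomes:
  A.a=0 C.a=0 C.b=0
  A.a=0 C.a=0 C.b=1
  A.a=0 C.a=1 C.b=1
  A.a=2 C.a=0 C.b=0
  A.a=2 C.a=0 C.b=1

outcome vector order: (A.a,C.a,C.b)
TSO: 6 outcomes — {000; 001; 011; 200; 201; 211}
TSO∖claimed = {211}

missing: A.a=2 C.a=1 C.b=1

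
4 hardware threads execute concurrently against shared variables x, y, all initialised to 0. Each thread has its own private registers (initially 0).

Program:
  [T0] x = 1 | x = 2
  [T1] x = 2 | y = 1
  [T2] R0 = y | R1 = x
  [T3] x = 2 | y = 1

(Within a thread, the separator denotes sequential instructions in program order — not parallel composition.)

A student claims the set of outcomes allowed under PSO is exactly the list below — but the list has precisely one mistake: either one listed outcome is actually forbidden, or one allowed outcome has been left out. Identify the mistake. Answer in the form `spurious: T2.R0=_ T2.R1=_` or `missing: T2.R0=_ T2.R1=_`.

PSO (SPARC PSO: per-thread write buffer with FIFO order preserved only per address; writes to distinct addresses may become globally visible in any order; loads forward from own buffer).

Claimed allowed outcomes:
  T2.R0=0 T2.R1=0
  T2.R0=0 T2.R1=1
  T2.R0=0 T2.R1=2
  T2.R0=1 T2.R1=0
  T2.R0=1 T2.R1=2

outcome vector order: (T2.R0,T2.R1)
[PSO] allowed = {<0 0>, <0 1>, <0 2>, <1 0>, <1 1>, <1 2>}
PSO∖claimed = {<1 1>}

missing: T2.R0=1 T2.R1=1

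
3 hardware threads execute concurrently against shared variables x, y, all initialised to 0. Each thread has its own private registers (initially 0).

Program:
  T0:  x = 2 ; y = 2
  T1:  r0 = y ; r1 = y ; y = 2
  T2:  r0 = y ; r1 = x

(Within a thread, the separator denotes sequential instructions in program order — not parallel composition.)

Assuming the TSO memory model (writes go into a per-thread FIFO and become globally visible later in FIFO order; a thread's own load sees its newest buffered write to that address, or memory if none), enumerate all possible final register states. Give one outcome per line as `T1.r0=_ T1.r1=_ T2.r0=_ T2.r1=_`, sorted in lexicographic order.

outcome vector order: (T1.r0,T1.r1,T2.r0,T2.r1)
|TSO outcomes| = 10

T1.r0=0 T1.r1=0 T2.r0=0 T2.r1=0
T1.r0=0 T1.r1=0 T2.r0=0 T2.r1=2
T1.r0=0 T1.r1=0 T2.r0=2 T2.r1=0
T1.r0=0 T1.r1=0 T2.r0=2 T2.r1=2
T1.r0=0 T1.r1=2 T2.r0=0 T2.r1=0
T1.r0=0 T1.r1=2 T2.r0=0 T2.r1=2
T1.r0=0 T1.r1=2 T2.r0=2 T2.r1=2
T1.r0=2 T1.r1=2 T2.r0=0 T2.r1=0
T1.r0=2 T1.r1=2 T2.r0=0 T2.r1=2
T1.r0=2 T1.r1=2 T2.r0=2 T2.r1=2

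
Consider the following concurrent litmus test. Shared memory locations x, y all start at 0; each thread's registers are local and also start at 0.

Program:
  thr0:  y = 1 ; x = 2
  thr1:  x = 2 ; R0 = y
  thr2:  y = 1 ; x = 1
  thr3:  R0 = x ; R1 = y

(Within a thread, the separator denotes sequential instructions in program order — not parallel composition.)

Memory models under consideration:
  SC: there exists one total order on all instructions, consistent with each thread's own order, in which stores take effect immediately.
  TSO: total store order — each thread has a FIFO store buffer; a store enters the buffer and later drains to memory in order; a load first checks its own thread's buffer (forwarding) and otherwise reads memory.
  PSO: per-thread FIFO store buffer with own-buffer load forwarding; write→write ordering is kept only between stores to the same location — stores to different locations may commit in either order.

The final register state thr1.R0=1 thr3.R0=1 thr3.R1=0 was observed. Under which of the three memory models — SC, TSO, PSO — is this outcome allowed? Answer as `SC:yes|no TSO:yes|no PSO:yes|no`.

outcome vector order: (thr1.R0,thr3.R0,thr3.R1)
under SC → 000, 001, 011, 020, 021, 100, 101, 111, 120, 121
under TSO → 000, 001, 011, 020, 021, 100, 101, 111, 120, 121
under PSO → 000, 001, 010, 011, 020, 021, 100, 101, 110, 111, 120, 121
target 110 ∈ {PSO}

SC:no TSO:no PSO:yes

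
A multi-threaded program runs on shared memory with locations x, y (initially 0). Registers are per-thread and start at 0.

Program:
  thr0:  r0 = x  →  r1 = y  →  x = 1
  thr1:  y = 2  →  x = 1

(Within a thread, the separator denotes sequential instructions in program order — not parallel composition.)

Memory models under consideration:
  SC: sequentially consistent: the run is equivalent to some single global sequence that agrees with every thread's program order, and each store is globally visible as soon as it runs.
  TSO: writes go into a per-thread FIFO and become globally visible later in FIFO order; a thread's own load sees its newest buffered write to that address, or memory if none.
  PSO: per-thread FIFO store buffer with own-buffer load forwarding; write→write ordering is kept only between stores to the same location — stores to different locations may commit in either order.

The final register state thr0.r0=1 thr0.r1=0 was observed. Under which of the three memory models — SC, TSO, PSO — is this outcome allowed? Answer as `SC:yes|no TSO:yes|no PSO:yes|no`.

outcome vector order: (thr0.r0,thr0.r1)
[SC] allowed = {<0 0>; <0 2>; <1 2>}
[TSO] allowed = {<0 0>; <0 2>; <1 2>}
[PSO] allowed = {<0 0>; <0 2>; <1 0>; <1 2>}
target <1 0> ∈ {PSO}

SC:no TSO:no PSO:yes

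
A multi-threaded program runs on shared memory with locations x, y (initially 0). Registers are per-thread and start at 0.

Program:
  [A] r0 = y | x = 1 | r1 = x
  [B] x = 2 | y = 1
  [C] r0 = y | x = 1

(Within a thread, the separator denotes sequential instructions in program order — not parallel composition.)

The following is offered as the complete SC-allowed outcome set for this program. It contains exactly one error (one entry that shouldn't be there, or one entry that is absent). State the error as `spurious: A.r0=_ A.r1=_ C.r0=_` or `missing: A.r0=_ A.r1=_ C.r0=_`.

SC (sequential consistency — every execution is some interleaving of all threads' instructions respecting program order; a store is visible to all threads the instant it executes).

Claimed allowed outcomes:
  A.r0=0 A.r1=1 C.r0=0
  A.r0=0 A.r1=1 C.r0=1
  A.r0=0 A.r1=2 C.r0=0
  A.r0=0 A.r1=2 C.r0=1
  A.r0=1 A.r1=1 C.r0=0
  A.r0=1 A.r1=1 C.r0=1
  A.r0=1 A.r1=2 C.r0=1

spurious: A.r0=1 A.r1=2 C.r0=1

outcome vector order: (A.r0,A.r1,C.r0)
[SC] allowed = {010, 011, 020, 021, 110, 111}
claimed∖SC = {121}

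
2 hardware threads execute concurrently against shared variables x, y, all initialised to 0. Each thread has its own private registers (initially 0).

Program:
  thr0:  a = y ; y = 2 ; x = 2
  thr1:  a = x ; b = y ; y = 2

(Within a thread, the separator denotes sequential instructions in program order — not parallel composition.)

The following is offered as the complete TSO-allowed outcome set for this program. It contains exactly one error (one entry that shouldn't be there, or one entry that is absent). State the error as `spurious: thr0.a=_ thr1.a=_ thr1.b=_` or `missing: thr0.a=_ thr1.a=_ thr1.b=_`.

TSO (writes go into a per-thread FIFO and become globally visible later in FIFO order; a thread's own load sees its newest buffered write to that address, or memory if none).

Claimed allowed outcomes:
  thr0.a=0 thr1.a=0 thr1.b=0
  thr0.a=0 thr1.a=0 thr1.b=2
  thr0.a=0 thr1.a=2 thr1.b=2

missing: thr0.a=2 thr1.a=0 thr1.b=0

outcome vector order: (thr0.a,thr1.a,thr1.b)
[TSO] allowed = {(0,0,0); (0,0,2); (0,2,2); (2,0,0)}
TSO∖claimed = {(2,0,0)}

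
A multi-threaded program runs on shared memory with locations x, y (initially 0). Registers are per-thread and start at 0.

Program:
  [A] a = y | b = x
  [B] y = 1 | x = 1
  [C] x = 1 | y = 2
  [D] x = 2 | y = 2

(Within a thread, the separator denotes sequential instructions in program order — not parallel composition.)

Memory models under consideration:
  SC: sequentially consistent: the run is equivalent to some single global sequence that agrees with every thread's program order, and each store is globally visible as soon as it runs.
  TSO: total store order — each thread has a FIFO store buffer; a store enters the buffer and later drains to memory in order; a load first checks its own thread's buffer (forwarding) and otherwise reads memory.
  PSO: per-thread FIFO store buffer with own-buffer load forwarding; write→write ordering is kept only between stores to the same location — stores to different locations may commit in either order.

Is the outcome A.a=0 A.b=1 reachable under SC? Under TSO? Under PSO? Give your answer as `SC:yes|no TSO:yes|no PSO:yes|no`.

outcome vector order: (A.a,A.b)
[SC] allowed = {<0 0>, <0 1>, <0 2>, <1 0>, <1 1>, <1 2>, <2 1>, <2 2>}
[TSO] allowed = {<0 0>, <0 1>, <0 2>, <1 0>, <1 1>, <1 2>, <2 1>, <2 2>}
[PSO] allowed = {<0 0>, <0 1>, <0 2>, <1 0>, <1 1>, <1 2>, <2 0>, <2 1>, <2 2>}
target <0 1> ∈ {SC,TSO,PSO}

SC:yes TSO:yes PSO:yes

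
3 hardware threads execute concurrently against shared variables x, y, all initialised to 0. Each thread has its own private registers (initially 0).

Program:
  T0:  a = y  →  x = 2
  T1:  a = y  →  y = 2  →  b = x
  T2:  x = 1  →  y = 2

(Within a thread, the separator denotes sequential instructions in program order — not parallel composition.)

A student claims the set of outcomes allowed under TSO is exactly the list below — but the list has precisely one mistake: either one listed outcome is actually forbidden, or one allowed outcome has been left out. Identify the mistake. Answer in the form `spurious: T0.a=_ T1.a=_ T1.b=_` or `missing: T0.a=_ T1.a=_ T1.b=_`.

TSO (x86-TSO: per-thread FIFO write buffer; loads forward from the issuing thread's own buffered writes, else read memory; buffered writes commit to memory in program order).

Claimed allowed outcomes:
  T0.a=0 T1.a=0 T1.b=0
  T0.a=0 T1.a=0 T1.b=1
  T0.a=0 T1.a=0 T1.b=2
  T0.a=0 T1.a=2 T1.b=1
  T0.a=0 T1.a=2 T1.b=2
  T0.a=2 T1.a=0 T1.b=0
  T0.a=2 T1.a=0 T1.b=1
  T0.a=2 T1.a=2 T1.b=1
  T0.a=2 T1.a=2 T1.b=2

outcome vector order: (T0.a,T1.a,T1.b)
under TSO → (0,0,0), (0,0,1), (0,0,2), (0,2,1), (0,2,2), (2,0,0), (2,0,1), (2,0,2), (2,2,1), (2,2,2)
TSO∖claimed = {(2,0,2)}

missing: T0.a=2 T1.a=0 T1.b=2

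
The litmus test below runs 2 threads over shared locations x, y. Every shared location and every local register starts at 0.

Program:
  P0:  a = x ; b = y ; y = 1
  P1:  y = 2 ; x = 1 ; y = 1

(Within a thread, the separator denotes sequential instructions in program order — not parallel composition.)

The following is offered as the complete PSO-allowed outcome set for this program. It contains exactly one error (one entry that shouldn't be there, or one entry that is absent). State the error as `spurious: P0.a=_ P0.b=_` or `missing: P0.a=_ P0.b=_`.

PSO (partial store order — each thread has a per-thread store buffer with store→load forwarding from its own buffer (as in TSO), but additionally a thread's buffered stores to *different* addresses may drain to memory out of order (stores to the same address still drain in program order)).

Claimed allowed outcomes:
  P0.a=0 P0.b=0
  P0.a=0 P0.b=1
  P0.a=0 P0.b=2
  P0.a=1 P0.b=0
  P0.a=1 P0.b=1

missing: P0.a=1 P0.b=2

outcome vector order: (P0.a,P0.b)
under PSO → <0 0>; <0 1>; <0 2>; <1 0>; <1 1>; <1 2>
PSO∖claimed = {<1 2>}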